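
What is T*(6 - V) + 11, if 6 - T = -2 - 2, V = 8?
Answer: -9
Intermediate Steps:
T = 10 (T = 6 - (-2 - 2) = 6 - 1*(-4) = 6 + 4 = 10)
T*(6 - V) + 11 = 10*(6 - 1*8) + 11 = 10*(6 - 8) + 11 = 10*(-2) + 11 = -20 + 11 = -9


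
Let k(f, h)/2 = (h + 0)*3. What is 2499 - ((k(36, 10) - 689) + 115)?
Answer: 3013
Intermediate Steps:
k(f, h) = 6*h (k(f, h) = 2*((h + 0)*3) = 2*(h*3) = 2*(3*h) = 6*h)
2499 - ((k(36, 10) - 689) + 115) = 2499 - ((6*10 - 689) + 115) = 2499 - ((60 - 689) + 115) = 2499 - (-629 + 115) = 2499 - 1*(-514) = 2499 + 514 = 3013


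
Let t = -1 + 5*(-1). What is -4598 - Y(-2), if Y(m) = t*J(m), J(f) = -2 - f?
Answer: -4598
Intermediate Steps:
t = -6 (t = -1 - 5 = -6)
Y(m) = 12 + 6*m (Y(m) = -6*(-2 - m) = 12 + 6*m)
-4598 - Y(-2) = -4598 - (12 + 6*(-2)) = -4598 - (12 - 12) = -4598 - 1*0 = -4598 + 0 = -4598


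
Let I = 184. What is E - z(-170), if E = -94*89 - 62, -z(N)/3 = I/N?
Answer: -716656/85 ≈ -8431.3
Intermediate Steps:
z(N) = -552/N
E = -8428 (E = -8366 - 62 = -8428)
E - z(-170) = -8428 - (-552)/(-170) = -8428 - (-552)*(-1)/170 = -8428 - 1*276/85 = -8428 - 276/85 = -716656/85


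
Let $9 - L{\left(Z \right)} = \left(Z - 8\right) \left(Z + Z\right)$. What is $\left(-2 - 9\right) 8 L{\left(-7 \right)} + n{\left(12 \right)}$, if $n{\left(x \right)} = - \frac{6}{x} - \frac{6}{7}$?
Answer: $\frac{247613}{14} \approx 17687.0$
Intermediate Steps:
$L{\left(Z \right)} = 9 - 2 Z \left(-8 + Z\right)$ ($L{\left(Z \right)} = 9 - \left(Z - 8\right) \left(Z + Z\right) = 9 - \left(-8 + Z\right) 2 Z = 9 - 2 Z \left(-8 + Z\right)$)
$n{\left(x \right)} = - \frac{6}{7} - \frac{6}{x}$ ($n{\left(x \right)} = - \frac{6}{x} - \frac{6}{7} = - \frac{6}{7} - \frac{6}{x}$)
$\left(-2 - 9\right) 8 L{\left(-7 \right)} + n{\left(12 \right)} = \left(-2 - 9\right) 8 \left(9 - 2 \left(-7\right)^{2} + 16 \left(-7\right)\right) - \left(\frac{6}{7} + \frac{6}{12}\right) = \left(-2 - 9\right) 8 \left(9 - 98 - 112\right) - \frac{19}{14} = \left(-11\right) 8 \left(9 - 98 - 112\right) - \frac{19}{14} = \left(-88\right) \left(-201\right) - \frac{19}{14} = 17688 - \frac{19}{14} = \frac{247613}{14}$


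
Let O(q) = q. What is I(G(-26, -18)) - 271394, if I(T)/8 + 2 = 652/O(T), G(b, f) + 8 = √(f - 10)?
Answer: -6252862/23 - 2608*I*√7/23 ≈ -2.7186e+5 - 300.01*I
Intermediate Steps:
G(b, f) = -8 + √(-10 + f) (G(b, f) = -8 + √(f - 10) = -8 + √(-10 + f))
I(T) = -16 + 5216/T (I(T) = -16 + 8*(652/T) = -16 + 5216/T)
I(G(-26, -18)) - 271394 = (-16 + 5216/(-8 + √(-10 - 18))) - 271394 = (-16 + 5216/(-8 + √(-28))) - 271394 = (-16 + 5216/(-8 + 2*I*√7)) - 271394 = -271410 + 5216/(-8 + 2*I*√7)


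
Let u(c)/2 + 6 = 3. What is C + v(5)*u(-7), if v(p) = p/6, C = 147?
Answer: 142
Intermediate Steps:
u(c) = -6 (u(c) = -12 + 2*3 = -12 + 6 = -6)
v(p) = p/6 (v(p) = p*(1/6) = p/6)
C + v(5)*u(-7) = 147 + ((1/6)*5)*(-6) = 147 + (5/6)*(-6) = 147 - 5 = 142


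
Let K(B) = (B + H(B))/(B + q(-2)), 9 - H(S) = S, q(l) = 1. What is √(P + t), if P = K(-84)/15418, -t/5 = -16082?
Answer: √131680761540153514/1279694 ≈ 283.57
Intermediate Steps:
t = 80410 (t = -5*(-16082) = 80410)
H(S) = 9 - S
K(B) = 9/(1 + B) (K(B) = (B + (9 - B))/(B + 1) = 9/(1 + B))
P = -9/1279694 (P = (9/(1 - 84))/15418 = (9/(-83))*(1/15418) = (9*(-1/83))*(1/15418) = -9/83*1/15418 = -9/1279694 ≈ -7.0329e-6)
√(P + t) = √(-9/1279694 + 80410) = √(102900194531/1279694) = √131680761540153514/1279694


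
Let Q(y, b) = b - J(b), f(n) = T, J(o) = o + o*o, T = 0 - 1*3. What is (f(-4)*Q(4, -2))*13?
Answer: 156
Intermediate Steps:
T = -3 (T = 0 - 3 = -3)
J(o) = o + o²
f(n) = -3
Q(y, b) = b - b*(1 + b)
(f(-4)*Q(4, -2))*13 = -(-3)*(-2)²*13 = -(-3)*4*13 = -3*(-4)*13 = 12*13 = 156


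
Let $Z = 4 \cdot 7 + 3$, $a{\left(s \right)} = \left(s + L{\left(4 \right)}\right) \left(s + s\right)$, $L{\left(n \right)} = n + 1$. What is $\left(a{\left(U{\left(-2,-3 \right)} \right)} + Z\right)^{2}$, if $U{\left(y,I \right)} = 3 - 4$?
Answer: $529$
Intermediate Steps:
$L{\left(n \right)} = 1 + n$
$U{\left(y,I \right)} = -1$
$a{\left(s \right)} = 2 s \left(5 + s\right)$ ($a{\left(s \right)} = \left(s + \left(1 + 4\right)\right) \left(s + s\right) = \left(s + 5\right) 2 s = \left(5 + s\right) 2 s = 2 s \left(5 + s\right)$)
$Z = 31$ ($Z = 28 + 3 = 31$)
$\left(a{\left(U{\left(-2,-3 \right)} \right)} + Z\right)^{2} = \left(2 \left(-1\right) \left(5 - 1\right) + 31\right)^{2} = \left(2 \left(-1\right) 4 + 31\right)^{2} = \left(-8 + 31\right)^{2} = 23^{2} = 529$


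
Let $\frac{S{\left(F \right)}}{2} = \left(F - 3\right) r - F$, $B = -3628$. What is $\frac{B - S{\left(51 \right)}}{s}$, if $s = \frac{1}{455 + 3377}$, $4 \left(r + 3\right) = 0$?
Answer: $-12408016$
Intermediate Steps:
$r = -3$ ($r = -3 + \frac{1}{4} \cdot 0 = -3 + 0 = -3$)
$S{\left(F \right)} = 18 - 8 F$ ($S{\left(F \right)} = 2 \left(\left(F - 3\right) \left(-3\right) - F\right) = 2 \left(\left(-3 + F\right) \left(-3\right) - F\right) = 2 \left(\left(9 - 3 F\right) - F\right) = 2 \left(9 - 4 F\right) = 18 - 8 F$)
$s = \frac{1}{3832} \approx 0.00026096$
$\frac{B - S{\left(51 \right)}}{s} = \left(-3628 - \left(18 - 408\right)\right) \frac{1}{\frac{1}{3832}} = \left(-3628 - \left(18 - 408\right)\right) 3832 = \left(-3628 - -390\right) 3832 = \left(-3628 + 390\right) 3832 = \left(-3238\right) 3832 = -12408016$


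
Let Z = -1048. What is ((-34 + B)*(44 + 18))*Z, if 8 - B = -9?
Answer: 1104592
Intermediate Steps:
B = 17 (B = 8 - 1*(-9) = 8 + 9 = 17)
((-34 + B)*(44 + 18))*Z = ((-34 + 17)*(44 + 18))*(-1048) = -17*62*(-1048) = -1054*(-1048) = 1104592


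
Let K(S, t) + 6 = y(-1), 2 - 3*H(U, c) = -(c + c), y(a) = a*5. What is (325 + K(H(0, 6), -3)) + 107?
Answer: 421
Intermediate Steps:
y(a) = 5*a
H(U, c) = ⅔ + 2*c/3 (H(U, c) = ⅔ - (-1)*(c + c)/3 = ⅔ - (-1)*2*c/3 = ⅔ - (-2)*c/3 = ⅔ + 2*c/3)
K(S, t) = -11 (K(S, t) = -6 + 5*(-1) = -6 - 5 = -11)
(325 + K(H(0, 6), -3)) + 107 = (325 - 11) + 107 = 314 + 107 = 421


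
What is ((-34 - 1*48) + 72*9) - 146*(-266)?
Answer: 39402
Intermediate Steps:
((-34 - 1*48) + 72*9) - 146*(-266) = ((-34 - 48) + 648) - 1*(-38836) = (-82 + 648) + 38836 = 566 + 38836 = 39402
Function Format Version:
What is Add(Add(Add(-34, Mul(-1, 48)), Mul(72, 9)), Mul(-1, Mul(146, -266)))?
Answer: 39402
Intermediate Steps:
Add(Add(Add(-34, Mul(-1, 48)), Mul(72, 9)), Mul(-1, Mul(146, -266))) = Add(Add(Add(-34, -48), 648), Mul(-1, -38836)) = Add(Add(-82, 648), 38836) = Add(566, 38836) = 39402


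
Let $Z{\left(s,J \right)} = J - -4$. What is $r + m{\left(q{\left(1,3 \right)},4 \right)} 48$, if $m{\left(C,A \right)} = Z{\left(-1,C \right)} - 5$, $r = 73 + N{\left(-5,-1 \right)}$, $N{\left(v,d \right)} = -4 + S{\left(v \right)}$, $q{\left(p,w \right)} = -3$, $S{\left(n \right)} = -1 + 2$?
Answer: $-122$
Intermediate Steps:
$S{\left(n \right)} = 1$
$Z{\left(s,J \right)} = 4 + J$ ($Z{\left(s,J \right)} = J + 4 = 4 + J$)
$N{\left(v,d \right)} = -3$ ($N{\left(v,d \right)} = -4 + 1 = -3$)
$r = 70$ ($r = 73 - 3 = 70$)
$m{\left(C,A \right)} = -1 + C$ ($m{\left(C,A \right)} = \left(4 + C\right) - 5 = -1 + C$)
$r + m{\left(q{\left(1,3 \right)},4 \right)} 48 = 70 + \left(-1 - 3\right) 48 = 70 - 192 = -122$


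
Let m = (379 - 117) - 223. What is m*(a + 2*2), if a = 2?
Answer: 234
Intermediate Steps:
m = 39 (m = 262 - 223 = 39)
m*(a + 2*2) = 39*(2 + 2*2) = 39*(2 + 4) = 39*6 = 234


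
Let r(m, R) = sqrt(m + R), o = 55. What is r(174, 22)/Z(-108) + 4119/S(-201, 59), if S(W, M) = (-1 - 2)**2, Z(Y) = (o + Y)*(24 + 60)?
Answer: 145537/318 ≈ 457.66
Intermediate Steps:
Z(Y) = 4620 + 84*Y (Z(Y) = (55 + Y)*(24 + 60) = (55 + Y)*84 = 4620 + 84*Y)
r(m, R) = sqrt(R + m)
S(W, M) = 9 (S(W, M) = (-3)**2 = 9)
r(174, 22)/Z(-108) + 4119/S(-201, 59) = sqrt(22 + 174)/(4620 + 84*(-108)) + 4119/9 = sqrt(196)/(4620 - 9072) + 4119*(1/9) = 14/(-4452) + 1373/3 = 14*(-1/4452) + 1373/3 = -1/318 + 1373/3 = 145537/318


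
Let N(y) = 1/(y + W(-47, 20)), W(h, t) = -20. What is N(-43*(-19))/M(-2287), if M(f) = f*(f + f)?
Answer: 1/8337208186 ≈ 1.1994e-10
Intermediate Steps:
M(f) = 2*f**2 (M(f) = f*(2*f) = 2*f**2)
N(y) = 1/(-20 + y) (N(y) = 1/(y - 20) = 1/(-20 + y))
N(-43*(-19))/M(-2287) = 1/((-20 - 43*(-19))*((2*(-2287)**2))) = 1/((-20 + 817)*((2*5230369))) = 1/(797*10460738) = (1/797)*(1/10460738) = 1/8337208186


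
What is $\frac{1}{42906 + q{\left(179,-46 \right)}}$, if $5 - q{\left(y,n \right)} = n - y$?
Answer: $\frac{1}{43136} \approx 2.3182 \cdot 10^{-5}$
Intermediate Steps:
$q{\left(y,n \right)} = 5 + y - n$ ($q{\left(y,n \right)} = 5 - \left(n - y\right) = 5 + y - n$)
$\frac{1}{42906 + q{\left(179,-46 \right)}} = \frac{1}{42906 + \left(5 + 179 - -46\right)} = \frac{1}{42906 + \left(5 + 179 + 46\right)} = \frac{1}{42906 + 230} = \frac{1}{43136}$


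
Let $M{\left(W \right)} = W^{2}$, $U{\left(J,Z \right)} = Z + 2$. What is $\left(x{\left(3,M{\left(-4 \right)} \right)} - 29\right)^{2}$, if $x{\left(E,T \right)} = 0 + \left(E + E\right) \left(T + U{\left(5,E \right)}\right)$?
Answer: $9409$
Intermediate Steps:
$U{\left(J,Z \right)} = 2 + Z$
$x{\left(E,T \right)} = 2 E \left(2 + E + T\right)$ ($x{\left(E,T \right)} = 0 + \left(E + E\right) \left(T + \left(2 + E\right)\right) = 0 + 2 E \left(2 + E + T\right) = 2 E \left(2 + E + T\right)$)
$\left(x{\left(3,M{\left(-4 \right)} \right)} - 29\right)^{2} = \left(2 \cdot 3 \left(2 + 3 + \left(-4\right)^{2}\right) - 29\right)^{2} = \left(2 \cdot 3 \left(2 + 3 + 16\right) - 29\right)^{2} = \left(2 \cdot 3 \cdot 21 - 29\right)^{2} = \left(126 - 29\right)^{2} = 97^{2} = 9409$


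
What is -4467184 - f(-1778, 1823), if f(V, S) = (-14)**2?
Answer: -4467380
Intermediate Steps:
f(V, S) = 196
-4467184 - f(-1778, 1823) = -4467184 - 1*196 = -4467184 - 196 = -4467380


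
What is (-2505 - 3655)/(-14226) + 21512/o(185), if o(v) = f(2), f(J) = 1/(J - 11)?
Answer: -1377130624/7113 ≈ -1.9361e+5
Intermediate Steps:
f(J) = 1/(-11 + J)
o(v) = -⅑ (o(v) = 1/(-11 + 2) = 1/(-9) = -⅑)
(-2505 - 3655)/(-14226) + 21512/o(185) = (-2505 - 3655)/(-14226) + 21512/(-⅑) = -6160*(-1/14226) + 21512*(-9) = 3080/7113 - 193608 = -1377130624/7113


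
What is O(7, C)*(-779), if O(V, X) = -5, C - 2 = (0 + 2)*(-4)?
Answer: 3895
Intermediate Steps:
C = -6 (C = 2 + (0 + 2)*(-4) = 2 + 2*(-4) = 2 - 8 = -6)
O(7, C)*(-779) = -5*(-779) = 3895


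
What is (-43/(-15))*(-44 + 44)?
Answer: 0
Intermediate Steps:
(-43/(-15))*(-44 + 44) = -43*(-1/15)*0 = (43/15)*0 = 0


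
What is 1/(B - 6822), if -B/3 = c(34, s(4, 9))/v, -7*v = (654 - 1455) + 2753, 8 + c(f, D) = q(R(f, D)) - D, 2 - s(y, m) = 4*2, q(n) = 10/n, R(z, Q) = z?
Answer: -33184/226381857 ≈ -0.00014658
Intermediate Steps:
s(y, m) = -6 (s(y, m) = 2 - 4*2 = 2 - 1*8 = 2 - 8 = -6)
c(f, D) = -8 - D + 10/f (c(f, D) = -8 + (10/f - D) = -8 + (-D + 10/f) = -8 - D + 10/f)
v = -1952/7 (v = -((654 - 1455) + 2753)/7 = -(-801 + 2753)/7 = -⅐*1952 = -1952/7 ≈ -278.86)
B = -609/33184 (B = -3*(-8 - 1*(-6) + 10/34)/(-1952/7) = -3*(-8 + 6 + 10*(1/34))*(-7)/1952 = -3*(-8 + 6 + 5/17)*(-7)/1952 = -(-87)*(-7)/(17*1952) = -3*203/33184 = -609/33184 ≈ -0.018352)
1/(B - 6822) = 1/(-609/33184 - 6822) = 1/(-226381857/33184) = -33184/226381857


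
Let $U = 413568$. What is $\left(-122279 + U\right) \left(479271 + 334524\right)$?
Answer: $237049531755$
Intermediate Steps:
$\left(-122279 + U\right) \left(479271 + 334524\right) = \left(-122279 + 413568\right) \left(479271 + 334524\right) = 291289 \cdot 813795 = 237049531755$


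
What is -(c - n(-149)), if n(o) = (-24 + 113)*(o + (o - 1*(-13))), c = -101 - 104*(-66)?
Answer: -32128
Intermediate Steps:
c = 6763 (c = -101 + 6864 = 6763)
n(o) = 1157 + 178*o (n(o) = 89*(o + (o + 13)) = 89*(o + (13 + o)) = 89*(13 + 2*o) = 1157 + 178*o)
-(c - n(-149)) = -(6763 - (1157 + 178*(-149))) = -(6763 - (1157 - 26522)) = -(6763 - 1*(-25365)) = -(6763 + 25365) = -1*32128 = -32128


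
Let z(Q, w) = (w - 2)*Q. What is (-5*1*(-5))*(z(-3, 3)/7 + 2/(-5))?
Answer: -145/7 ≈ -20.714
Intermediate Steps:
z(Q, w) = Q*(-2 + w) (z(Q, w) = (-2 + w)*Q = Q*(-2 + w))
(-5*1*(-5))*(z(-3, 3)/7 + 2/(-5)) = (-5*1*(-5))*(-3*(-2 + 3)/7 + 2/(-5)) = (-5*(-5))*(-3*1*(1/7) + 2*(-1/5)) = 25*(-3*1/7 - 2/5) = 25*(-3/7 - 2/5) = 25*(-29/35) = -145/7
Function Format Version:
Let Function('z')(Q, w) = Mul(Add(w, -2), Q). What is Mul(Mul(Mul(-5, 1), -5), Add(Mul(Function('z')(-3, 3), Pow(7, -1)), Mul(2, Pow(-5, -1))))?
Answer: Rational(-145, 7) ≈ -20.714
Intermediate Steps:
Function('z')(Q, w) = Mul(Q, Add(-2, w)) (Function('z')(Q, w) = Mul(Add(-2, w), Q) = Mul(Q, Add(-2, w)))
Mul(Mul(Mul(-5, 1), -5), Add(Mul(Function('z')(-3, 3), Pow(7, -1)), Mul(2, Pow(-5, -1)))) = Mul(Mul(Mul(-5, 1), -5), Add(Mul(Mul(-3, Add(-2, 3)), Pow(7, -1)), Mul(2, Pow(-5, -1)))) = Mul(Mul(-5, -5), Add(Mul(Mul(-3, 1), Rational(1, 7)), Mul(2, Rational(-1, 5)))) = Mul(25, Add(Mul(-3, Rational(1, 7)), Rational(-2, 5))) = Mul(25, Add(Rational(-3, 7), Rational(-2, 5))) = Mul(25, Rational(-29, 35)) = Rational(-145, 7)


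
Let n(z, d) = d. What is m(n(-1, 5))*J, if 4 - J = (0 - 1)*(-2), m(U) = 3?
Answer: 6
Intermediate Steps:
J = 2 (J = 4 - (0 - 1)*(-2) = 4 - (-1)*(-2) = 4 - 1*2 = 4 - 2 = 2)
m(n(-1, 5))*J = 3*2 = 6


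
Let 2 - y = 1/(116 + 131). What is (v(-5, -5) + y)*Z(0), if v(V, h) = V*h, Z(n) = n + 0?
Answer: 0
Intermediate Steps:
Z(n) = n
y = 493/247 (y = 2 - 1/(116 + 131) = 2 - 1/247 = 493/247 ≈ 1.9960)
(v(-5, -5) + y)*Z(0) = (-5*(-5) + 493/247)*0 = (25 + 493/247)*0 = (6668/247)*0 = 0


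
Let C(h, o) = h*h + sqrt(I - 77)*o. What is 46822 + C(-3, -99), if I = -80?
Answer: 46831 - 99*I*sqrt(157) ≈ 46831.0 - 1240.5*I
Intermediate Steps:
C(h, o) = h**2 + I*o*sqrt(157) (C(h, o) = h*h + sqrt(-80 - 77)*o = h**2 + sqrt(-157)*o = h**2 + (I*sqrt(157))*o = h**2 + I*o*sqrt(157))
46822 + C(-3, -99) = 46822 + ((-3)**2 + I*(-99)*sqrt(157)) = 46822 + (9 - 99*I*sqrt(157)) = 46831 - 99*I*sqrt(157)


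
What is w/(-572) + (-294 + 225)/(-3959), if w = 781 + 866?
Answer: -6481005/2264548 ≈ -2.8619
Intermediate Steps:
w = 1647
w/(-572) + (-294 + 225)/(-3959) = 1647/(-572) + (-294 + 225)/(-3959) = 1647*(-1/572) - 69*(-1/3959) = -1647/572 + 69/3959 = -6481005/2264548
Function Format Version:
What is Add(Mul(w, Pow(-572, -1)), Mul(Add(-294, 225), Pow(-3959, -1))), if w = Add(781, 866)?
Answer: Rational(-6481005, 2264548) ≈ -2.8619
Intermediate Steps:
w = 1647
Add(Mul(w, Pow(-572, -1)), Mul(Add(-294, 225), Pow(-3959, -1))) = Add(Mul(1647, Pow(-572, -1)), Mul(Add(-294, 225), Pow(-3959, -1))) = Add(Mul(1647, Rational(-1, 572)), Mul(-69, Rational(-1, 3959))) = Add(Rational(-1647, 572), Rational(69, 3959)) = Rational(-6481005, 2264548)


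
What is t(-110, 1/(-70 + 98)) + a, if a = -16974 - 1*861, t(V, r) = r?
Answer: -499379/28 ≈ -17835.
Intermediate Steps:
a = -17835 (a = -16974 - 861 = -17835)
t(-110, 1/(-70 + 98)) + a = 1/(-70 + 98) - 17835 = 1/28 - 17835 = -499379/28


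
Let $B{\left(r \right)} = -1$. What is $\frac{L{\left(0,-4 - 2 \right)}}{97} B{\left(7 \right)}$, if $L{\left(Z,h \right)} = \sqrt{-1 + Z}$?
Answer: $- \frac{i}{97} \approx - 0.010309 i$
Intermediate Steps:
$\frac{L{\left(0,-4 - 2 \right)}}{97} B{\left(7 \right)} = \frac{\sqrt{-1 + 0}}{97} \left(-1\right) = \frac{\sqrt{-1}}{97} \left(-1\right) = \frac{i}{97} \left(-1\right) = - \frac{i}{97}$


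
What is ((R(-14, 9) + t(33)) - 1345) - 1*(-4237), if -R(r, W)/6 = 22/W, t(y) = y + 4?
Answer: 8743/3 ≈ 2914.3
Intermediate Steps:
t(y) = 4 + y
R(r, W) = -132/W
((R(-14, 9) + t(33)) - 1345) - 1*(-4237) = ((-132/9 + (4 + 33)) - 1345) - 1*(-4237) = ((-132*⅑ + 37) - 1345) + 4237 = ((-44/3 + 37) - 1345) + 4237 = (67/3 - 1345) + 4237 = -3968/3 + 4237 = 8743/3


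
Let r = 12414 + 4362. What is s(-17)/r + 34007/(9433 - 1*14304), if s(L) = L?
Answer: -570584239/81715896 ≈ -6.9825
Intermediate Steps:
r = 16776
s(-17)/r + 34007/(9433 - 1*14304) = -17/16776 + 34007/(9433 - 1*14304) = -17*1/16776 + 34007/(9433 - 14304) = -17/16776 + 34007/(-4871) = -17/16776 + 34007*(-1/4871) = -17/16776 - 34007/4871 = -570584239/81715896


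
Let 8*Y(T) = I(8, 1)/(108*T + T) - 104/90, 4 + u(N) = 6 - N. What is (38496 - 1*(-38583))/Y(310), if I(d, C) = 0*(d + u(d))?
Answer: -6937110/13 ≈ -5.3362e+5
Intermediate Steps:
u(N) = 2 - N (u(N) = -4 + (6 - N) = 2 - N)
I(d, C) = 0 (I(d, C) = 0*(d + (2 - d)) = 0*2 = 0)
Y(T) = -13/90 (Y(T) = (0/(108*T + T) - 104/90)/8 = (0/((109*T)) - 104*1/90)/8 = (0*(1/(109*T)) - 52/45)/8 = (0 - 52/45)/8 = (1/8)*(-52/45) = -13/90)
(38496 - 1*(-38583))/Y(310) = (38496 - 1*(-38583))/(-13/90) = (38496 + 38583)*(-90/13) = 77079*(-90/13) = -6937110/13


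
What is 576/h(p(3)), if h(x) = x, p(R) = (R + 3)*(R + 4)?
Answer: 96/7 ≈ 13.714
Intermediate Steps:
p(R) = (3 + R)*(4 + R)
576/h(p(3)) = 576/(12 + 3**2 + 7*3) = 576/(12 + 9 + 21) = 576/42 = 576*(1/42) = 96/7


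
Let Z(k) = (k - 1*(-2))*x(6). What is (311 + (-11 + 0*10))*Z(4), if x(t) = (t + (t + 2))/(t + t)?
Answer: 2100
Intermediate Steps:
x(t) = (2 + 2*t)/(2*t) (x(t) = (t + (2 + t))/((2*t)) = (2 + 2*t)*(1/(2*t)) = (2 + 2*t)/(2*t))
Z(k) = 7/3 + 7*k/6 (Z(k) = (k - 1*(-2))*((1 + 6)/6) = (k + 2)*((⅙)*7) = (2 + k)*(7/6) = 7/3 + 7*k/6)
(311 + (-11 + 0*10))*Z(4) = (311 + (-11 + 0*10))*(7/3 + (7/6)*4) = (311 + (-11 + 0))*(7/3 + 14/3) = (311 - 11)*7 = 300*7 = 2100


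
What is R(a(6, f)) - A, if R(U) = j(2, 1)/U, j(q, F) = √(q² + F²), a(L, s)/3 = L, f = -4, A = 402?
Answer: -402 + √5/18 ≈ -401.88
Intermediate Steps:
a(L, s) = 3*L
j(q, F) = √(F² + q²)
R(U) = √5/U (R(U) = √(1² + 2²)/U = √(1 + 4)/U = √5/U)
R(a(6, f)) - A = √5/((3*6)) - 1*402 = √5/18 - 402 = -402 + √5/18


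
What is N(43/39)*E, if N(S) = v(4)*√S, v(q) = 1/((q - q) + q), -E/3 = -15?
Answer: 15*√1677/52 ≈ 11.813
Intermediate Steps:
E = 45 (E = -3*(-15) = 45)
v(q) = 1/q (v(q) = 1/(0 + q) = 1/q)
N(S) = √S/4
N(43/39)*E = (√(43/39)/4)*45 = ((√1677/39)/4)*45 = (√1677/156)*45 = 15*√1677/52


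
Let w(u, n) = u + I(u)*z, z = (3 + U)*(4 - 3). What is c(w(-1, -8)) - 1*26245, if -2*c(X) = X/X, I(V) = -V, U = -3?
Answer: -52491/2 ≈ -26246.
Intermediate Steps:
z = 0 (z = (3 - 3)*(4 - 3) = 0*1 = 0)
w(u, n) = u (w(u, n) = u - u*0 = u + 0 = u)
c(X) = -1/2 (c(X) = -X/(2*X) = -1/2*1 = -1/2)
c(w(-1, -8)) - 1*26245 = -1/2 - 1*26245 = -1/2 - 26245 = -52491/2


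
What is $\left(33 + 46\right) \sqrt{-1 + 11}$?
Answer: $79 \sqrt{10} \approx 249.82$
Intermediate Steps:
$\left(33 + 46\right) \sqrt{-1 + 11} = 79 \sqrt{10}$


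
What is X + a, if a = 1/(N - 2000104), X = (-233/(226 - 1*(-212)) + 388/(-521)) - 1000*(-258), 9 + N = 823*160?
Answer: 12222622831053209/47374741526 ≈ 2.5800e+5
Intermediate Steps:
N = 131671 (N = -9 + 823*160 = -9 + 131680 = 131671)
X = 58874792663/228198 (X = (-233/(226 + 212) + 388*(-1/521)) + 258000 = (-233/438 - 388/521) + 258000 = -291337/228198 + 258000 = 58874792663/228198 ≈ 2.5800e+5)
a = -1/1868433 (a = 1/(131671 - 2000104) = 1/(-1868433) = -1/1868433 ≈ -5.3521e-7)
X + a = 58874792663/228198 - 1/1868433 = 12222622831053209/47374741526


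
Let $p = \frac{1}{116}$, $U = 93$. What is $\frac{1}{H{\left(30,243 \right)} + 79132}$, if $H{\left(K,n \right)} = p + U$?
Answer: $\frac{116}{9190101} \approx 1.2622 \cdot 10^{-5}$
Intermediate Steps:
$p = \frac{1}{116} \approx 0.0086207$
$H{\left(K,n \right)} = \frac{10789}{116}$ ($H{\left(K,n \right)} = \frac{1}{116} + 93 = \frac{10789}{116}$)
$\frac{1}{H{\left(30,243 \right)} + 79132} = \frac{1}{\frac{10789}{116} + 79132} = \frac{1}{\frac{9190101}{116}} = \frac{116}{9190101}$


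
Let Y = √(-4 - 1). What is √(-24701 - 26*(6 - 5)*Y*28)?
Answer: √(-24701 - 728*I*√5) ≈ 5.176 - 157.25*I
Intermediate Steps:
Y = I*√5 (Y = √(-5) = I*√5 ≈ 2.2361*I)
√(-24701 - 26*(6 - 5)*Y*28) = √(-24701 - 26*(6 - 5)*I*√5*28) = √(-24701 - 26*I*√5*28) = √(-24701 - 728*I*√5)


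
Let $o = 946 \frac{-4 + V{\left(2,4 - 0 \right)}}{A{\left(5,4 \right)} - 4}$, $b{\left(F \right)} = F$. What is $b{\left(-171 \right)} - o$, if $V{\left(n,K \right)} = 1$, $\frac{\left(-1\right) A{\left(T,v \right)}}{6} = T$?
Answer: $- \frac{4326}{17} \approx -254.47$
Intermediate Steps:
$A{\left(T,v \right)} = - 6 T$
$o = \frac{1419}{17}$ ($o = 946 \frac{-4 + 1}{\left(-6\right) 5 - 4} = 946 \left(- \frac{3}{-30 - 4}\right) = 946 \left(- \frac{3}{-34}\right) = 946 \left(\left(-3\right) \left(- \frac{1}{34}\right)\right) = 946 \cdot \frac{3}{34} = \frac{1419}{17} \approx 83.471$)
$b{\left(-171 \right)} - o = -171 - \frac{1419}{17} = - \frac{4326}{17}$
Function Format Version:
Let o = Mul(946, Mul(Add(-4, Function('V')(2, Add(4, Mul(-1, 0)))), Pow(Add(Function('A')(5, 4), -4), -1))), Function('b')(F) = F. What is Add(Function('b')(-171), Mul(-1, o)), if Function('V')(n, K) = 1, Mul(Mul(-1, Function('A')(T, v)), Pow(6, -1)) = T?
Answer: Rational(-4326, 17) ≈ -254.47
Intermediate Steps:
Function('A')(T, v) = Mul(-6, T)
o = Rational(1419, 17) (o = Mul(946, Mul(Add(-4, 1), Pow(Add(Mul(-6, 5), -4), -1))) = Mul(946, Mul(-3, Pow(Add(-30, -4), -1))) = Mul(946, Mul(-3, Pow(-34, -1))) = Mul(946, Mul(-3, Rational(-1, 34))) = Mul(946, Rational(3, 34)) = Rational(1419, 17) ≈ 83.471)
Add(Function('b')(-171), Mul(-1, o)) = Add(-171, Mul(-1, Rational(1419, 17))) = Add(-171, Rational(-1419, 17)) = Rational(-4326, 17)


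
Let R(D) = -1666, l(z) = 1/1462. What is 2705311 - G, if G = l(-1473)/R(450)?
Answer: 6589304360213/2435692 ≈ 2.7053e+6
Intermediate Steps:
l(z) = 1/1462
G = -1/2435692 (G = (1/1462)/(-1666) = (1/1462)*(-1/1666) = -1/2435692 ≈ -4.1056e-7)
2705311 - G = 2705311 - 1*(-1/2435692) = 2705311 + 1/2435692 = 6589304360213/2435692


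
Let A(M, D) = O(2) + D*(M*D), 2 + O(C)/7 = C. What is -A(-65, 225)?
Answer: 3290625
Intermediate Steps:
O(C) = -14 + 7*C
A(M, D) = M*D**2 (A(M, D) = (-14 + 7*2) + D*(M*D) = (-14 + 14) + D*(D*M) = 0 + M*D**2 = M*D**2)
-A(-65, 225) = -(-65)*225**2 = -(-65)*50625 = -1*(-3290625) = 3290625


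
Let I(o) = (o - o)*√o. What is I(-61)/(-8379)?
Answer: 0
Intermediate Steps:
I(o) = 0 (I(o) = 0*√o = 0)
I(-61)/(-8379) = 0/(-8379) = 0*(-1/8379) = 0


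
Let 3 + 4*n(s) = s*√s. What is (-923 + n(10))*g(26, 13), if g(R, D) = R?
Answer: -48035/2 + 65*√10 ≈ -23812.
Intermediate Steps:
n(s) = -¾ + s^(3/2)/4 (n(s) = -¾ + (s*√s)/4 = -¾ + s^(3/2)/4)
(-923 + n(10))*g(26, 13) = (-923 + (-¾ + 10^(3/2)/4))*26 = (-923 + (-¾ + (10*√10)/4))*26 = (-923 + (-¾ + 5*√10/2))*26 = (-3695/4 + 5*√10/2)*26 = -48035/2 + 65*√10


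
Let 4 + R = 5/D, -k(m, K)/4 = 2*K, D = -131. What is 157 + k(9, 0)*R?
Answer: 157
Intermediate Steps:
k(m, K) = -8*K
R = -529/131 (R = -4 + 5/(-131) = -4 + 5*(-1/131) = -4 - 5/131 = -529/131 ≈ -4.0382)
157 + k(9, 0)*R = 157 - 8*0*(-529/131) = 157 + 0*(-529/131) = 157 + 0 = 157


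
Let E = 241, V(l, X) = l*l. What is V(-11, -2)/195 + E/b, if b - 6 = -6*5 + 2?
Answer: -44333/4290 ≈ -10.334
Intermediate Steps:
V(l, X) = l²
b = -22 (b = 6 + (-6*5 + 2) = 6 + (-30 + 2) = 6 - 28 = -22)
V(-11, -2)/195 + E/b = (-11)²/195 + 241/(-22) = 121*(1/195) + 241*(-1/22) = 121/195 - 241/22 = -44333/4290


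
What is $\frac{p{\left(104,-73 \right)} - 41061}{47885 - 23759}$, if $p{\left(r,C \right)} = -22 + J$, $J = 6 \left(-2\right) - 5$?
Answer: $- \frac{6850}{4021} \approx -1.7036$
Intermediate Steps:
$J = -17$ ($J = -12 - 5 = -17$)
$p{\left(r,C \right)} = -39$ ($p{\left(r,C \right)} = -22 - 17 = -39$)
$\frac{p{\left(104,-73 \right)} - 41061}{47885 - 23759} = \frac{-39 - 41061}{47885 - 23759} = - \frac{41100}{24126} = \left(-41100\right) \frac{1}{24126} = - \frac{6850}{4021}$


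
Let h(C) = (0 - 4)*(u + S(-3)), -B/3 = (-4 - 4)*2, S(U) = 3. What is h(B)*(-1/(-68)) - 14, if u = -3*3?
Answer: -232/17 ≈ -13.647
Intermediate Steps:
u = -9
B = 48 (B = -3*(-4 - 4)*2 = -(-24)*2 = -3*(-16) = 48)
h(C) = 24 (h(C) = (0 - 4)*(-9 + 3) = -4*(-6) = 24)
h(B)*(-1/(-68)) - 14 = 24*(-1/(-68)) - 14 = 24*(-1*(-1/68)) - 14 = 24*(1/68) - 14 = 6/17 - 14 = -232/17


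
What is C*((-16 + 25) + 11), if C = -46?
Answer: -920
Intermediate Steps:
C*((-16 + 25) + 11) = -46*((-16 + 25) + 11) = -46*(9 + 11) = -46*20 = -920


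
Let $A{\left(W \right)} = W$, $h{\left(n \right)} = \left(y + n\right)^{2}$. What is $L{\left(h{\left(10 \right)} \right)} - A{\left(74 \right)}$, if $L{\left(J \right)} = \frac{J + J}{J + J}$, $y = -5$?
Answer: $-73$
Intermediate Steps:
$h{\left(n \right)} = \left(-5 + n\right)^{2}$
$L{\left(J \right)} = 1$ ($L{\left(J \right)} = \frac{2 J}{2 J} = 2 J \frac{1}{2 J} = 1$)
$L{\left(h{\left(10 \right)} \right)} - A{\left(74 \right)} = 1 - 74 = -73$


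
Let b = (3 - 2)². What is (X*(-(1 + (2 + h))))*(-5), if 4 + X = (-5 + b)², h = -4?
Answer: -60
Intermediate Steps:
b = 1 (b = 1² = 1)
X = 12 (X = -4 + (-5 + 1)² = -4 + (-4)² = -4 + 16 = 12)
(X*(-(1 + (2 + h))))*(-5) = (12*(-(1 + (2 - 4))))*(-5) = (12*(-(1 - 2)))*(-5) = (12*(-1*(-1)))*(-5) = (12*1)*(-5) = 12*(-5) = -60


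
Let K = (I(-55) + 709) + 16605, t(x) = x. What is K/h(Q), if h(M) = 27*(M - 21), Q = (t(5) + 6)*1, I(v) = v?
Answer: -5753/90 ≈ -63.922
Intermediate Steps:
Q = 11 (Q = (5 + 6)*1 = 11*1 = 11)
K = 17259 (K = (-55 + 709) + 16605 = 654 + 16605 = 17259)
h(M) = -567 + 27*M (h(M) = 27*(-21 + M) = -567 + 27*M)
K/h(Q) = 17259/(-567 + 27*11) = 17259/(-567 + 297) = 17259/(-270) = 17259*(-1/270) = -5753/90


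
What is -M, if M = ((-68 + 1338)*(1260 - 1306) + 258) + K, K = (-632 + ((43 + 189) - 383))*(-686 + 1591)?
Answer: 766777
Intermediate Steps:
K = -708615 (K = (-632 + (232 - 383))*905 = (-632 - 151)*905 = -783*905 = -708615)
M = -766777 (M = ((-68 + 1338)*(1260 - 1306) + 258) - 708615 = (1270*(-46) + 258) - 708615 = (-58420 + 258) - 708615 = -58162 - 708615 = -766777)
-M = -1*(-766777) = 766777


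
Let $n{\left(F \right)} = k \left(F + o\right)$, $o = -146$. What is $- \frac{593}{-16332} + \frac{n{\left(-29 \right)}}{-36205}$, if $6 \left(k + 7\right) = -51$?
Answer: $- \frac{4566197}{118260012} \approx -0.038612$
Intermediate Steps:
$k = - \frac{31}{2}$ ($k = -7 + \frac{1}{6} \left(-51\right) = -7 - \frac{17}{2} = - \frac{31}{2} \approx -15.5$)
$n{\left(F \right)} = 2263 - \frac{31 F}{2}$ ($n{\left(F \right)} = - \frac{31 \left(F - 146\right)}{2} = - \frac{31 \left(-146 + F\right)}{2} = 2263 - \frac{31 F}{2}$)
$- \frac{593}{-16332} + \frac{n{\left(-29 \right)}}{-36205} = - \frac{593}{-16332} + \frac{2263 - - \frac{899}{2}}{-36205} = \left(-593\right) \left(- \frac{1}{16332}\right) + \left(2263 + \frac{899}{2}\right) \left(- \frac{1}{36205}\right) = \frac{593}{16332} + \frac{5425}{2} \left(- \frac{1}{36205}\right) = \frac{593}{16332} - \frac{1085}{14482} = - \frac{4566197}{118260012}$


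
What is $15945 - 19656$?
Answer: $-3711$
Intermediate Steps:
$15945 - 19656 = -3711$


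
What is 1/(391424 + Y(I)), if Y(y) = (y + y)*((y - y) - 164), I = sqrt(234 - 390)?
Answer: 1529/598552855 + 41*I*sqrt(39)/9576845680 ≈ 2.5545e-6 + 2.6736e-8*I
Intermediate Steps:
I = 2*I*sqrt(39) (I = sqrt(-156) = 2*I*sqrt(39) ≈ 12.49*I)
Y(y) = -328*y (Y(y) = (2*y)*(0 - 164) = (2*y)*(-164) = -328*y)
1/(391424 + Y(I)) = 1/(391424 - 656*I*sqrt(39))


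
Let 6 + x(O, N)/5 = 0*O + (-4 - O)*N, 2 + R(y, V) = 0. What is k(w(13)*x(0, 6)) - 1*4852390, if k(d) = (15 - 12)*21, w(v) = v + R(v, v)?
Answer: -4852327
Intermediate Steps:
R(y, V) = -2 (R(y, V) = -2 + 0 = -2)
w(v) = -2 + v (w(v) = v - 2 = -2 + v)
x(O, N) = -30 + 5*N*(-4 - O) (x(O, N) = -30 + 5*(0*O + (-4 - O)*N) = -30 + 5*(0 + N*(-4 - O)) = -30 + 5*(N*(-4 - O)) = -30 + 5*N*(-4 - O))
k(d) = 63 (k(d) = 3*21 = 63)
k(w(13)*x(0, 6)) - 1*4852390 = 63 - 1*4852390 = 63 - 4852390 = -4852327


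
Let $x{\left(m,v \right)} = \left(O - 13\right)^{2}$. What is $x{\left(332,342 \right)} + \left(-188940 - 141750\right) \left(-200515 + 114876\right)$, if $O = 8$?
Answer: $28319960935$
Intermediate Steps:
$x{\left(m,v \right)} = 25$ ($x{\left(m,v \right)} = \left(8 - 13\right)^{2} = \left(-5\right)^{2} = 25$)
$x{\left(332,342 \right)} + \left(-188940 - 141750\right) \left(-200515 + 114876\right) = 25 + \left(-188940 - 141750\right) \left(-200515 + 114876\right) = 25 - -28319960910 = 25 + 28319960910 = 28319960935$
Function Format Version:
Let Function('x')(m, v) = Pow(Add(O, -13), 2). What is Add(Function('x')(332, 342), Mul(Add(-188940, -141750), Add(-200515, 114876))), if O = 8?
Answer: 28319960935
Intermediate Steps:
Function('x')(m, v) = 25 (Function('x')(m, v) = Pow(Add(8, -13), 2) = Pow(-5, 2) = 25)
Add(Function('x')(332, 342), Mul(Add(-188940, -141750), Add(-200515, 114876))) = Add(25, Mul(Add(-188940, -141750), Add(-200515, 114876))) = Add(25, Mul(-330690, -85639)) = Add(25, 28319960910) = 28319960935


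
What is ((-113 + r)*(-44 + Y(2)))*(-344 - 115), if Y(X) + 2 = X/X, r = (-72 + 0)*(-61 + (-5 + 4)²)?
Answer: 86895585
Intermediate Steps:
r = 4320 (r = -72*(-61 + (-1)²) = -72*(-61 + 1) = -72*(-60) = 4320)
Y(X) = -1 (Y(X) = -2 + X/X = -2 + 1 = -1)
((-113 + r)*(-44 + Y(2)))*(-344 - 115) = ((-113 + 4320)*(-44 - 1))*(-344 - 115) = (4207*(-45))*(-459) = -189315*(-459) = 86895585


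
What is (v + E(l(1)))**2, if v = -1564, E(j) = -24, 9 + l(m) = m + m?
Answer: 2521744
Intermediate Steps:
l(m) = -9 + 2*m (l(m) = -9 + (m + m) = -9 + 2*m)
(v + E(l(1)))**2 = (-1564 - 24)**2 = (-1588)**2 = 2521744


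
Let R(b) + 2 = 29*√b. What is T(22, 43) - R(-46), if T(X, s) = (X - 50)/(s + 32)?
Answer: 122/75 - 29*I*√46 ≈ 1.6267 - 196.69*I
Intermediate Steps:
R(b) = -2 + 29*√b
T(X, s) = (-50 + X)/(32 + s)
T(22, 43) - R(-46) = (-50 + 22)/(32 + 43) - (-2 + 29*√(-46)) = -28/75 - (-2 + 29*(I*√46)) = (1/75)*(-28) - (-2 + 29*I*√46) = -28/75 + (2 - 29*I*√46) = 122/75 - 29*I*√46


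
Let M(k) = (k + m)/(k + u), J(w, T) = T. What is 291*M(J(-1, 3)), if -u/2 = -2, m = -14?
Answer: -3201/7 ≈ -457.29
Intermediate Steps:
u = 4 (u = -2*(-2) = 4)
M(k) = (-14 + k)/(4 + k) (M(k) = (k - 14)/(k + 4) = (-14 + k)/(4 + k))
291*M(J(-1, 3)) = 291*((-14 + 3)/(4 + 3)) = 291*(-11/7) = -3201/7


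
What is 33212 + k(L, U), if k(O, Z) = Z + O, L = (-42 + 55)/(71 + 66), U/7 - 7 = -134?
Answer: 4428264/137 ≈ 32323.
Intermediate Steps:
U = -889 (U = 49 + 7*(-134) = 49 - 938 = -889)
L = 13/137 ≈ 0.094890
k(O, Z) = O + Z
33212 + k(L, U) = 33212 + (13/137 - 889) = 33212 - 121780/137 = 4428264/137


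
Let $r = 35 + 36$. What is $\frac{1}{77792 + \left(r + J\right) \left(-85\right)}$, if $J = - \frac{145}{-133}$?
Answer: $\frac{133}{9531356} \approx 1.3954 \cdot 10^{-5}$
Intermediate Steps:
$r = 71$
$J = \frac{145}{133}$ ($J = \left(-145\right) \left(- \frac{1}{133}\right) = \frac{145}{133} \approx 1.0902$)
$\frac{1}{77792 + \left(r + J\right) \left(-85\right)} = \frac{1}{77792 + \left(71 + \frac{145}{133}\right) \left(-85\right)} = \frac{1}{77792 + \frac{9588}{133} \left(-85\right)} = \frac{1}{77792 - \frac{814980}{133}} = \frac{1}{\frac{9531356}{133}} = \frac{133}{9531356}$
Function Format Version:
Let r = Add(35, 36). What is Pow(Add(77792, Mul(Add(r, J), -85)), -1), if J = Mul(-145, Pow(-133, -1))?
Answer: Rational(133, 9531356) ≈ 1.3954e-5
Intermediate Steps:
r = 71
J = Rational(145, 133) (J = Mul(-145, Rational(-1, 133)) = Rational(145, 133) ≈ 1.0902)
Pow(Add(77792, Mul(Add(r, J), -85)), -1) = Pow(Add(77792, Mul(Add(71, Rational(145, 133)), -85)), -1) = Pow(Add(77792, Mul(Rational(9588, 133), -85)), -1) = Pow(Add(77792, Rational(-814980, 133)), -1) = Pow(Rational(9531356, 133), -1) = Rational(133, 9531356)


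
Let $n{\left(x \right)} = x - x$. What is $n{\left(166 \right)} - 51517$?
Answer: $-51517$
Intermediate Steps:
$n{\left(x \right)} = 0$
$n{\left(166 \right)} - 51517 = 0 - 51517 = -51517$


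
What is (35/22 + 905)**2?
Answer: 397803025/484 ≈ 8.2191e+5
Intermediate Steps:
(35/22 + 905)**2 = (19945/22)**2 = 397803025/484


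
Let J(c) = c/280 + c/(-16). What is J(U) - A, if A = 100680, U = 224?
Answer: -503466/5 ≈ -1.0069e+5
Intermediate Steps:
J(c) = -33*c/560 (J(c) = c*(1/280) + c*(-1/16) = c/280 - c/16 = -33*c/560)
J(U) - A = -33/560*224 - 1*100680 = -66/5 - 100680 = -503466/5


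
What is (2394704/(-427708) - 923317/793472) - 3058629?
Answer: -259505609675874107/84843580544 ≈ -3.0586e+6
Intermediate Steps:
(2394704/(-427708) - 923317/793472) - 3058629 = (2394704*(-1/427708) - 923317*1/793472) - 3058629 = (-598676/106927 - 923317/793472) - 3058629 = -573760159931/84843580544 - 3058629 = -259505609675874107/84843580544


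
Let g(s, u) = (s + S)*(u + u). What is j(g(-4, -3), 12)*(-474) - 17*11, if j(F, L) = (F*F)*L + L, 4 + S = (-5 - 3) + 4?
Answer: -29492467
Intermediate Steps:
S = -8 (S = -4 + ((-5 - 3) + 4) = -4 + (-8 + 4) = -4 - 4 = -8)
g(s, u) = 2*u*(-8 + s) (g(s, u) = (s - 8)*(u + u) = (-8 + s)*(2*u) = 2*u*(-8 + s))
j(F, L) = L + L*F² (j(F, L) = F²*L + L = L*F² + L = L + L*F²)
j(g(-4, -3), 12)*(-474) - 17*11 = (12*(1 + (2*(-3)*(-8 - 4))²))*(-474) - 17*11 = (12*(1 + (2*(-3)*(-12))²))*(-474) - 187 = (12*(1 + 72²))*(-474) - 187 = (12*(1 + 5184))*(-474) - 187 = (12*5185)*(-474) - 187 = 62220*(-474) - 187 = -29492280 - 187 = -29492467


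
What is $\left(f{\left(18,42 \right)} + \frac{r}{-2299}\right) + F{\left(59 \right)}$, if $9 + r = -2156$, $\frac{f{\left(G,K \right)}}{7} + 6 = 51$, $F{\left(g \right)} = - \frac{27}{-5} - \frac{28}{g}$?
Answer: $\frac{217613697}{678205} \approx 320.87$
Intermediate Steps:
$F{\left(g \right)} = \frac{27}{5} - \frac{28}{g}$ ($F{\left(g \right)} = \left(-27\right) \left(- \frac{1}{5}\right) - \frac{28}{g} = \frac{27}{5} - \frac{28}{g}$)
$f{\left(G,K \right)} = 315$ ($f{\left(G,K \right)} = -42 + 7 \cdot 51 = -42 + 357 = 315$)
$r = -2165$ ($r = -9 - 2156 = -2165$)
$\left(f{\left(18,42 \right)} + \frac{r}{-2299}\right) + F{\left(59 \right)} = \left(315 - \frac{2165}{-2299}\right) + \left(\frac{27}{5} - \frac{28}{59}\right) = \left(315 - - \frac{2165}{2299}\right) + \left(\frac{27}{5} - \frac{28}{59}\right) = \left(315 + \frac{2165}{2299}\right) + \left(\frac{27}{5} - \frac{28}{59}\right) = \frac{726350}{2299} + \frac{1453}{295} = \frac{217613697}{678205}$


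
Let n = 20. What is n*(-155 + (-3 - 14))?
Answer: -3440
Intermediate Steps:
n*(-155 + (-3 - 14)) = 20*(-155 + (-3 - 14)) = 20*(-155 - 17) = 20*(-172) = -3440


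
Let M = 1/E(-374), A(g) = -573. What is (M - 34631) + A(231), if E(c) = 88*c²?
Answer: -433329133951/12309088 ≈ -35204.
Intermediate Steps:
M = 1/12309088 (M = 1/(88*(-374)²) = 1/(88*139876) = 1/12309088 ≈ 8.1241e-8)
(M - 34631) + A(231) = (1/12309088 - 34631) - 573 = -426276026527/12309088 - 573 = -433329133951/12309088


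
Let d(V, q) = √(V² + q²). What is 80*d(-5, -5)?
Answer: 400*√2 ≈ 565.69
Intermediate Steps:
80*d(-5, -5) = 80*√((-5)² + (-5)²) = 80*√(25 + 25) = 80*√50 = 80*(5*√2) = 400*√2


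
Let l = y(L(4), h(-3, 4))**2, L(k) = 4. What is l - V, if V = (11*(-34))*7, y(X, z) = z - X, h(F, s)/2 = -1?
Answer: 2654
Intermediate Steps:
h(F, s) = -2 (h(F, s) = 2*(-1) = -2)
V = -2618 (V = -374*7 = -2618)
l = 36 (l = (-2 - 1*4)**2 = (-2 - 4)**2 = (-6)**2 = 36)
l - V = 36 - 1*(-2618) = 36 + 2618 = 2654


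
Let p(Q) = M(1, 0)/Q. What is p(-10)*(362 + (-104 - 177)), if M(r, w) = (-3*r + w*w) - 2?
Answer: 81/2 ≈ 40.500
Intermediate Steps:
M(r, w) = -2 + w² - 3*r (M(r, w) = (-3*r + w²) - 2 = (w² - 3*r) - 2 = -2 + w² - 3*r)
p(Q) = -5/Q (p(Q) = (-2 + 0² - 3*1)/Q = (-2 + 0 - 3)/Q = -5/Q)
p(-10)*(362 + (-104 - 177)) = (-5/(-10))*(362 + (-104 - 177)) = (-5*(-⅒))*(362 - 281) = (½)*81 = 81/2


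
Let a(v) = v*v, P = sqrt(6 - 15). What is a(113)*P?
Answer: 38307*I ≈ 38307.0*I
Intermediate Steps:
P = 3*I (P = sqrt(-9) = 3*I ≈ 3.0*I)
a(v) = v**2
a(113)*P = 113**2*(3*I) = 12769*(3*I) = 38307*I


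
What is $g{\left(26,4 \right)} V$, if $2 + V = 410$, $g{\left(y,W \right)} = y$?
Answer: $10608$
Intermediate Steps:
$V = 408$ ($V = -2 + 410 = 408$)
$g{\left(26,4 \right)} V = 26 \cdot 408 = 10608$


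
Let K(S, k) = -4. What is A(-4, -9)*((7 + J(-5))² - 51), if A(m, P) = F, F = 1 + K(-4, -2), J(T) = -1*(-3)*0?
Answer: 6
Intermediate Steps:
J(T) = 0 (J(T) = 3*0 = 0)
F = -3 (F = 1 - 4 = -3)
A(m, P) = -3
A(-4, -9)*((7 + J(-5))² - 51) = -3*((7 + 0)² - 51) = -3*(7² - 51) = -3*(49 - 51) = -3*(-2) = 6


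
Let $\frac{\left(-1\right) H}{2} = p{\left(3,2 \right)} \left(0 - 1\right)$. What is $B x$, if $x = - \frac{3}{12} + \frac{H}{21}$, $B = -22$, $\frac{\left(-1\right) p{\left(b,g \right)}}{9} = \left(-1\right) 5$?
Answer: $- \frac{1243}{14} \approx -88.786$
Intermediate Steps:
$p{\left(b,g \right)} = 45$ ($p{\left(b,g \right)} = - 9 \left(\left(-1\right) 5\right) = \left(-9\right) \left(-5\right) = 45$)
$H = 90$ ($H = - 2 \cdot 45 \left(0 - 1\right) = - 2 \cdot 45 \left(-1\right) = \left(-2\right) \left(-45\right) = 90$)
$x = \frac{113}{28}$ ($x = - \frac{3}{12} + \frac{90}{21} = \left(-3\right) \frac{1}{12} + 90 \cdot \frac{1}{21} = - \frac{1}{4} + \frac{30}{7} = \frac{113}{28} \approx 4.0357$)
$B x = \left(-22\right) \frac{113}{28} = - \frac{1243}{14}$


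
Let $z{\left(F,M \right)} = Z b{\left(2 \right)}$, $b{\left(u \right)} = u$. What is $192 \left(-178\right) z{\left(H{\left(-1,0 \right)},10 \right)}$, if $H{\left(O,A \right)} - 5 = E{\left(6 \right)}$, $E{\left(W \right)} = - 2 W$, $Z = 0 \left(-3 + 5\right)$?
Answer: $0$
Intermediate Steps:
$Z = 0$ ($Z = 0 \cdot 2 = 0$)
$H{\left(O,A \right)} = -7$ ($H{\left(O,A \right)} = 5 - 12 = -7$)
$z{\left(F,M \right)} = 0$ ($z{\left(F,M \right)} = 0 \cdot 2 = 0$)
$192 \left(-178\right) z{\left(H{\left(-1,0 \right)},10 \right)} = 192 \left(-178\right) 0 = \left(-34176\right) 0 = 0$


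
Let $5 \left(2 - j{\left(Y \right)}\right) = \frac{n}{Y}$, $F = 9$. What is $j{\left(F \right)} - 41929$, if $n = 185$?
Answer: $- \frac{377380}{9} \approx -41931.0$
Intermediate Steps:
$j{\left(Y \right)} = 2 - \frac{37}{Y}$ ($j{\left(Y \right)} = 2 - \frac{185 \frac{1}{Y}}{5} = 2 - \frac{37}{Y}$)
$j{\left(F \right)} - 41929 = \left(2 - \frac{37}{9}\right) - 41929 = - \frac{19}{9} - 41929 = - \frac{377380}{9}$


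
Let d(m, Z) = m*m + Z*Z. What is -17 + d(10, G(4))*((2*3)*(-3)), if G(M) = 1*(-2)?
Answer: -1889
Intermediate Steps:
G(M) = -2
d(m, Z) = Z² + m² (d(m, Z) = m² + Z² = Z² + m²)
-17 + d(10, G(4))*((2*3)*(-3)) = -17 + ((-2)² + 10²)*((2*3)*(-3)) = -17 + (4 + 100)*(6*(-3)) = -17 + 104*(-18) = -17 - 1872 = -1889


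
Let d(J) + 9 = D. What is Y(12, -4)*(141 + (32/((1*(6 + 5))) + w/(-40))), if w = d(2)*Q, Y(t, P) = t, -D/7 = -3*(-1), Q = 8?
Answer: 19788/11 ≈ 1798.9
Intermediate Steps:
D = -21 (D = -(-21)*(-1) = -7*3 = -21)
d(J) = -30 (d(J) = -9 - 21 = -30)
w = -240 (w = -30*8 = -240)
Y(12, -4)*(141 + (32/((1*(6 + 5))) + w/(-40))) = 12*(141 + (32/((1*(6 + 5))) - 240/(-40))) = 12*(141 + (32/((1*11)) - 240*(-1/40))) = 12*(141 + (32/11 + 6)) = 12*(141 + 98/11) = 12*(1649/11) = 19788/11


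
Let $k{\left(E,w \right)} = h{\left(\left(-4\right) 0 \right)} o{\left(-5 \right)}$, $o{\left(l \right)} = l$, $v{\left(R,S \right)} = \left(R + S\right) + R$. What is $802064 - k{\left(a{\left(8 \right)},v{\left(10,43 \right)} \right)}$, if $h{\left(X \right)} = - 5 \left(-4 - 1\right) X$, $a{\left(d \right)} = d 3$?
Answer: $802064$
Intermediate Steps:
$v{\left(R,S \right)} = S + 2 R$
$a{\left(d \right)} = 3 d$
$h{\left(X \right)} = 25 X$ ($h{\left(X \right)} = \left(-5\right) \left(-5\right) X = 25 X$)
$k{\left(E,w \right)} = 0$ ($k{\left(E,w \right)} = 25 \left(\left(-4\right) 0\right) \left(-5\right) = 25 \cdot 0 \left(-5\right) = 0 \left(-5\right) = 0$)
$802064 - k{\left(a{\left(8 \right)},v{\left(10,43 \right)} \right)} = 802064 - 0 = 802064 + 0 = 802064$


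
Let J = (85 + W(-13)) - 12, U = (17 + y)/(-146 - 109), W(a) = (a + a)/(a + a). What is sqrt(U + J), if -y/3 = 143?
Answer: sqrt(4916910)/255 ≈ 8.6957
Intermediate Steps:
y = -429 (y = -3*143 = -429)
W(a) = 1 (W(a) = (2*a)/((2*a)) = (2*a)*(1/(2*a)) = 1)
U = 412/255 (U = (17 - 429)/(-146 - 109) = -412/(-255) = -412*(-1/255) = 412/255 ≈ 1.6157)
J = 74 (J = (85 + 1) - 12 = 86 - 12 = 74)
sqrt(U + J) = sqrt(412/255 + 74) = sqrt(19282/255) = sqrt(4916910)/255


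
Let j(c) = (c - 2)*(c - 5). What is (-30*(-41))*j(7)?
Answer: 12300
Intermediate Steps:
j(c) = (-5 + c)*(-2 + c) (j(c) = (-2 + c)*(-5 + c) = (-5 + c)*(-2 + c))
(-30*(-41))*j(7) = (-30*(-41))*(10 + 7**2 - 7*7) = 1230*(10 + 49 - 49) = 1230*10 = 12300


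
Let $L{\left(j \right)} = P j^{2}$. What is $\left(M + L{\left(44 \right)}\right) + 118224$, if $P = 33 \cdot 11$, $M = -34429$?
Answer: $786563$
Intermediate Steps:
$P = 363$
$L{\left(j \right)} = 363 j^{2}$
$\left(M + L{\left(44 \right)}\right) + 118224 = \left(-34429 + 363 \cdot 44^{2}\right) + 118224 = \left(-34429 + 363 \cdot 1936\right) + 118224 = \left(-34429 + 702768\right) + 118224 = 668339 + 118224 = 786563$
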